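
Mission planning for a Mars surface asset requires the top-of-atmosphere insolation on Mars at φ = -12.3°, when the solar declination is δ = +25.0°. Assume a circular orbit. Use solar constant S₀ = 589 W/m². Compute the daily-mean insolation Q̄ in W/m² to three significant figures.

cos H₀ = −tan(-12.3°) tan(+25.000°) = 0.1017, H₀ = 1.4689 rad.
Bracket: H₀ sin φ sin δ + cos φ cos δ sin H₀ = 1.4689×-0.21303×0.42262 + 0.97705×0.90631×0.99482 = -0.132246 + 0.880923 = 0.748677.
Q̄ = (S₀/π) × [bracket] = (589/π) × 0.748677 = 140.4 W/m².

Q̄ ≈ 140 W/m²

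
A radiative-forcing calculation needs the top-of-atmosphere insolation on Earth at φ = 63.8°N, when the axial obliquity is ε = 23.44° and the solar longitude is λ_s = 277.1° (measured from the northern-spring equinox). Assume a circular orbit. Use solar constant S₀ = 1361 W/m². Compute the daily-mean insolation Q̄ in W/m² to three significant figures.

Solar declination: sin δ = sin ε · sin λ_s = sin 23.44° × sin 277.1° = -0.39474, so δ = -23.250°.
cos H₀ = −tan(+63.8°) tan(-23.250°) = 0.8731, H₀ = 0.5092 rad.
Bracket: H₀ sin φ sin δ + cos φ cos δ sin H₀ = 0.5092×0.89726×-0.39474 + 0.44151×0.91879×0.48751 = -0.180351 + 0.197761 = 0.017410.
Q̄ = (S₀/π) × [bracket] = (1361/π) × 0.017410 = 7.542 W/m².

Q̄ ≈ 7.54 W/m²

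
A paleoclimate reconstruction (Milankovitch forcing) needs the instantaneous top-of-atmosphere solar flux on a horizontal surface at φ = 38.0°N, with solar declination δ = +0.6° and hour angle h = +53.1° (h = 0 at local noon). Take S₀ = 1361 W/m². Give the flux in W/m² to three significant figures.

cos θ_z = sin φ sin δ + cos φ cos δ cos h = 0.006447 + 0.473112 = 0.479559.
Flux = S₀ · cos θ_z = 1361 × 0.479559 = 652.7 W/m².

653 W/m²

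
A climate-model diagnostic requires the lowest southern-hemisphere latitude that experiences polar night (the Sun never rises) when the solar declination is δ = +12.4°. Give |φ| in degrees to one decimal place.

|φ| = 77.6°

Polar night requires cos H₀ = −tan φ tan δ ≥ 1, i.e. tan φ tan δ ≤ −1.
The boundary is |tan φ| · |tan δ| = 1, so |φ| = 90° − |δ| = 90° − 12.4° = 77.6° in the southern hemisphere.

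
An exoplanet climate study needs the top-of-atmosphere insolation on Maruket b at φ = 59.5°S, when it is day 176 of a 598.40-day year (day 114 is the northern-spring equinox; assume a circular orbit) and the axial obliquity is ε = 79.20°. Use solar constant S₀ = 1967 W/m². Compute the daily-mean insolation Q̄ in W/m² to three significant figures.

Q̄ ≈ 0.00 W/m²

Solar longitude: λ_s = 360° × (176 − 114)/598.40 = 37.299°.
sin δ = sin 79.20° × sin 37.299° = 0.59525, so δ = +36.530°.
cos H₀ = −tan(-59.5°) tan(+36.530°) = 1.2576 ≥ 1 ⇒ polar night, H₀ = 0 and Q̄ = 0.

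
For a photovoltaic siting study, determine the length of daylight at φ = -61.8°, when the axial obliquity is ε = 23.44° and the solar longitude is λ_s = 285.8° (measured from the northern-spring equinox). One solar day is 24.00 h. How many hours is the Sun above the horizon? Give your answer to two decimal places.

Solar declination: sin δ = sin ε · sin λ_s = sin 23.44° × sin 285.8° = -0.38276, so δ = -22.505°.
cos H₀ = −tan φ · tan δ = −tan(-61.8°) × tan(-22.505°) = -0.7727, so H₀ = 2.4539 rad = 140.60°.
Daylight = 2H₀/(2π) × 24.00 h = (2.4539/π) × 24.00 = 18.75 h.

18.75 h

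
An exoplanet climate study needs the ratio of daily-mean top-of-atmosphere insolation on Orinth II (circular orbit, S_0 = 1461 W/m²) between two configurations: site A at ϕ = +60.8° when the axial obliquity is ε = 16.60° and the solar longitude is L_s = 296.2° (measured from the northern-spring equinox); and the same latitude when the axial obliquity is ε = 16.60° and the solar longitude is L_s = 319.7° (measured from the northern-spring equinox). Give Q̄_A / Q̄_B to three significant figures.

Q̄_A / Q̄_B ≈ 0.687

— Configuration A (ϕ=+60.8°):
Solar declination: sin δ = sin ε · sin L_s = sin 16.60° × sin 296.2° = -0.25634, so δ = -14.853°.
cos h₀ = −tan(+60.8°) tan(-14.853°) = 0.4745, h₀ = 1.0764 rad.
Bracket: h₀ sin ϕ sin δ + cos ϕ cos δ sin h₀ = 1.0764×0.87292×-0.25634 + 0.48786×0.96659×0.88025 = -0.240860 + 0.415091 = 0.174231.
Q̄ = (S_0/π) × [bracket] = (1461/π) × 0.174231 = 81.026 W/m².
— Configuration B (ϕ=+60.8°):
Solar declination: sin δ = sin ε · sin L_s = sin 16.60° × sin 319.7° = -0.18478, so δ = -10.648°.
cos h₀ = −tan(+60.8°) tan(-10.648°) = 0.3364, h₀ = 1.2277 rad.
Bracket: h₀ sin ϕ sin δ + cos ϕ cos δ sin h₀ = 1.2277×0.87292×-0.18478 + 0.48786×0.98278×0.94171 = -0.198026 + 0.451511 = 0.253485.
Q̄ = (S_0/π) × [bracket] = (1461/π) × 0.253485 = 117.88 W/m².
Ratio Q̄_A / Q̄_B = 81.026 / 117.88 = 0.6874.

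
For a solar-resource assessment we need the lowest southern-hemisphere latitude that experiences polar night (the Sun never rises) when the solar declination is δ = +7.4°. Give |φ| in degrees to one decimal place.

|φ| = 82.6°

Polar night requires cos H₀ = −tan φ tan δ ≥ 1, i.e. tan φ tan δ ≤ −1.
The boundary is |tan φ| · |tan δ| = 1, so |φ| = 90° − |δ| = 90° − 7.4° = 82.6° in the southern hemisphere.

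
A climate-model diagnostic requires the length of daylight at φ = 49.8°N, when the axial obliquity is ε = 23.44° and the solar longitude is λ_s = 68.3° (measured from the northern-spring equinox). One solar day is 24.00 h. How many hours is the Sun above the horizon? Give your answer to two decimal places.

15.74 h

Solar declination: sin δ = sin ε · sin λ_s = sin 23.44° × sin 68.3° = 0.36960, so δ = +21.691°.
cos H₀ = −tan φ · tan δ = −tan(+49.8°) × tan(+21.691°) = -0.4707, so H₀ = 2.0609 rad = 118.08°.
Daylight = 2H₀/(2π) × 24.00 h = (2.0609/π) × 24.00 = 15.74 h.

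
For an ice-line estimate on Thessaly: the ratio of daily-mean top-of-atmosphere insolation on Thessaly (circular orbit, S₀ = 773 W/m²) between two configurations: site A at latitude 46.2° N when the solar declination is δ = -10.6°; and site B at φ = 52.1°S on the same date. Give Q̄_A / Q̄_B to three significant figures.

— Configuration A (φ=+46.2°):
cos H₀ = −tan(+46.2°) tan(-10.600°) = 0.1952, H₀ = 1.3744 rad.
Bracket: H₀ sin φ sin δ + cos φ cos δ sin H₀ = 1.3744×0.72176×-0.18395 + 0.69214×0.98294×0.98077 = -0.182476 + 0.667249 = 0.484773.
Q̄ = (S₀/π) × [bracket] = (773/π) × 0.484773 = 119.28 W/m².
— Configuration B (φ=-52.1°):
cos H₀ = −tan(-52.1°) tan(-10.600°) = -0.2404, H₀ = 1.8136 rad.
Bracket: H₀ sin φ sin δ + cos φ cos δ sin H₀ = 1.8136×-0.78908×-0.18395 + 0.61429×0.98294×0.97067 = 0.263246 + 0.586100 = 0.849346.
Q̄ = (S₀/π) × [bracket] = (773/π) × 0.849346 = 208.98 W/m².
Ratio Q̄_A / Q̄_B = 119.28 / 208.98 = 0.5708.

Q̄_A / Q̄_B ≈ 0.571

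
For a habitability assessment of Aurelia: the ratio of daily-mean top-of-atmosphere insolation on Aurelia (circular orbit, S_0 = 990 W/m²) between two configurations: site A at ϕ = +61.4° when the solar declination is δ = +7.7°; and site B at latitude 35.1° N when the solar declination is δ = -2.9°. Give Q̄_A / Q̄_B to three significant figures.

— Configuration A (ϕ=+61.4°):
cos h₀ = −tan(+61.4°) tan(+7.700°) = -0.2480, h₀ = 1.8214 rad.
Bracket: h₀ sin ϕ sin δ + cos ϕ cos δ sin h₀ = 1.8214×0.87798×0.13399 + 0.47869×0.99098×0.96876 = 0.214270 + 0.459553 = 0.673823.
Q̄ = (S_0/π) × [bracket] = (990/π) × 0.673823 = 212.34 W/m².
— Configuration B (ϕ=+35.1°):
cos h₀ = −tan(+35.1°) tan(-2.900°) = 0.0356, h₀ = 1.5352 rad.
Bracket: h₀ sin ϕ sin δ + cos ϕ cos δ sin h₀ = 1.5352×0.57501×-0.05059 + 0.81815×0.99872×0.99937 = -0.044659 + 0.816588 = 0.771929.
Q̄ = (S_0/π) × [bracket] = (990/π) × 0.771929 = 243.26 W/m².
Ratio Q̄_A / Q̄_B = 212.34 / 243.26 = 0.8729.

Q̄_A / Q̄_B ≈ 0.873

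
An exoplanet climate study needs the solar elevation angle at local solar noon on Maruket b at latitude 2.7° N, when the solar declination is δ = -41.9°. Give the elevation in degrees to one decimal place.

45.4°

At local noon the hour angle is zero, so the zenith angle equals |ϕ − δ| = |+2.7° − (-41.900°)| = 44.600°.
Elevation = 90° − 44.600° = 45.4°.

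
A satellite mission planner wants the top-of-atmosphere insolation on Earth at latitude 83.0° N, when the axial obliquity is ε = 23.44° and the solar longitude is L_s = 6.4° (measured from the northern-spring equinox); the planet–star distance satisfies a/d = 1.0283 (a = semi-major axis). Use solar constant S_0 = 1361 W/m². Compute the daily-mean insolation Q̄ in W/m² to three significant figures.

Q̄ ≈ 91.1 W/m²

Solar declination: sin δ = sin ε · sin L_s = sin 23.44° × sin 6.4° = 0.04434, so δ = +2.541°.
cos h₀ = −tan(+83.0°) tan(+2.541°) = -0.3615, h₀ = 1.9407 rad.
Bracket: h₀ sin ϕ sin δ + cos ϕ cos δ sin h₀ = 1.9407×0.99255×0.04434 + 0.12187×0.99902×0.93238 = 0.085410 + 0.113518 = 0.198928.
Inverse-square distance factor (a/d)² = 1.0283² = 1.057401.
Q̄ = (S_0/π) × 1.057401 × [bracket] = (1361/π) × 1.057401 × 0.198928 = 91.13 W/m².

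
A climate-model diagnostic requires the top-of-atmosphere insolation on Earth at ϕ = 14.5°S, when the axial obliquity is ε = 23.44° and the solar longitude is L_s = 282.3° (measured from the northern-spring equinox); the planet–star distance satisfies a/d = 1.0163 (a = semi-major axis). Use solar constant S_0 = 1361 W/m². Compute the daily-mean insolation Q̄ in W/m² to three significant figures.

Solar declination: sin δ = sin ε · sin L_s = sin 23.44° × sin 282.3° = -0.38866, so δ = -22.871°.
cos h₀ = −tan(-14.5°) tan(-22.871°) = -0.1091, h₀ = 1.6801 rad.
Bracket: h₀ sin ϕ sin δ + cos ϕ cos δ sin h₀ = 1.6801×-0.25038×-0.38866 + 0.96815×0.92138×0.99403 = 0.163495 + 0.886709 = 1.050204.
Inverse-square distance factor (a/d)² = 1.0163² = 1.032866.
Q̄ = (S_0/π) × 1.032866 × [bracket] = (1361/π) × 1.032866 × 1.050204 = 469.9 W/m².

Q̄ ≈ 470 W/m²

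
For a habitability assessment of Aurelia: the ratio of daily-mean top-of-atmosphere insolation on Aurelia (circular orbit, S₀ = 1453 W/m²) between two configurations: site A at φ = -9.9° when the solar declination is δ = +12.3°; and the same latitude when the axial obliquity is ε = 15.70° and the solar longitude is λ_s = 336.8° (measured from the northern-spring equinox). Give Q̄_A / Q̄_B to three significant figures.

Q̄_A / Q̄_B ≈ 0.898

— Configuration A (φ=-9.9°):
cos H₀ = −tan(-9.9°) tan(+12.300°) = 0.0381, H₀ = 1.5327 rad.
Bracket: H₀ sin φ sin δ + cos φ cos δ sin H₀ = 1.5327×-0.17193×0.21303 + 0.98511×0.97705×0.99928 = -0.056137 + 0.961809 = 0.905672.
Q̄ = (S₀/π) × [bracket] = (1453/π) × 0.905672 = 418.88 W/m².
— Configuration B (φ=-9.9°):
Solar declination: sin δ = sin ε · sin λ_s = sin 15.70° × sin 336.8° = -0.10660, so δ = -6.119°.
cos H₀ = −tan(-9.9°) tan(-6.119°) = -0.0187, H₀ = 1.5895 rad.
Bracket: H₀ sin φ sin δ + cos φ cos δ sin H₀ = 1.5895×-0.17193×-0.10660 + 0.98511×0.99430×0.99982 = 0.029132 + 0.979319 = 1.008451.
Q̄ = (S₀/π) × [bracket] = (1453/π) × 1.008451 = 466.41 W/m².
Ratio Q̄_A / Q̄_B = 418.88 / 466.41 = 0.8981.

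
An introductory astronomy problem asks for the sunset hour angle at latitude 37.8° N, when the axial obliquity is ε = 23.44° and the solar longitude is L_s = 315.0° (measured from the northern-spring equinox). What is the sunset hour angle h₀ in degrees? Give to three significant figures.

Solar declination: sin δ = sin ε · sin L_s = sin 23.44° × sin 315.0° = -0.28128, so δ = -16.337°.
cos h₀ = −tan ϕ · tan δ = −tan(+37.8°) × tan(-16.337°) = 0.2274, so h₀ = 1.3414 rad = 76.86°.

h₀ = 76.9°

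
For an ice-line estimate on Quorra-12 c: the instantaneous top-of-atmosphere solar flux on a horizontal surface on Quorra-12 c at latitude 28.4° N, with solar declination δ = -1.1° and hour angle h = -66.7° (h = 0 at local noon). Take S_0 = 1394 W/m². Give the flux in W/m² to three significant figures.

472 W/m²

cos θ_z = sin ϕ sin δ + cos ϕ cos δ cos h = -0.009131 + 0.347877 = 0.338746.
Flux = S_0 · cos θ_z = 1394 × 0.338746 = 472.2 W/m².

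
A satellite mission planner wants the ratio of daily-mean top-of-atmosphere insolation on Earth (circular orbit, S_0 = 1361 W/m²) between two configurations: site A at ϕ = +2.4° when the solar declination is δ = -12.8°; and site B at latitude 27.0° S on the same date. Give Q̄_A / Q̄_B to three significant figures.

— Configuration A (ϕ=+2.4°):
cos h₀ = −tan(+2.4°) tan(-12.800°) = 0.0095, h₀ = 1.5613 rad.
Bracket: h₀ sin ϕ sin δ + cos ϕ cos δ sin h₀ = 1.5613×0.04188×-0.22155 + 0.99912×0.97515×0.99995 = -0.014487 + 0.974243 = 0.959756.
Q̄ = (S_0/π) × [bracket] = (1361/π) × 0.959756 = 415.79 W/m².
— Configuration B (ϕ=-27.0°):
cos h₀ = −tan(-27.0°) tan(-12.800°) = -0.1158, h₀ = 1.6868 rad.
Bracket: h₀ sin ϕ sin δ + cos ϕ cos δ sin h₀ = 1.6868×-0.45399×-0.22155 + 0.89101×0.97515×0.99328 = 0.169661 + 0.863030 = 1.032691.
Q̄ = (S_0/π) × [bracket] = (1361/π) × 1.032691 = 447.38 W/m².
Ratio Q̄_A / Q̄_B = 415.79 / 447.38 = 0.9294.

Q̄_A / Q̄_B ≈ 0.929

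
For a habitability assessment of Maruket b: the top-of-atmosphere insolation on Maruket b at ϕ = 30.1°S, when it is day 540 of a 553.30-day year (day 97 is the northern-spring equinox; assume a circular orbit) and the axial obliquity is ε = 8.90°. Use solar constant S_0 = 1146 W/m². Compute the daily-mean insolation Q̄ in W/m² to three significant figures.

Q̄ ≈ 356 W/m²

Solar longitude: L_s = 360° × (540 − 97)/553.30 = 288.234°.
sin δ = sin 8.90° × sin 288.234° = -0.14694, so δ = -8.450°.
cos h₀ = −tan(-30.1°) tan(-8.450°) = -0.0861, h₀ = 1.6570 rad.
Bracket: h₀ sin ϕ sin δ + cos ϕ cos δ sin h₀ = 1.6570×-0.50151×-0.14694 + 0.86515×0.98915×0.99629 = 0.122107 + 0.852588 = 0.974695.
Q̄ = (S_0/π) × [bracket] = (1146/π) × 0.974695 = 355.6 W/m².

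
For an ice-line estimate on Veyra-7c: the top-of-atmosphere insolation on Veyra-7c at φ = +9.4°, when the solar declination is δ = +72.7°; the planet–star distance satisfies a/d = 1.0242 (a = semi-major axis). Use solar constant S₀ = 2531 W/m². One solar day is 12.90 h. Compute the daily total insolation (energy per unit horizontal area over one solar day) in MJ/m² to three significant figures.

22.8 MJ/m²

cos H₀ = −tan(+9.4°) tan(+72.700°) = -0.5315, H₀ = 2.1312 rad.
Bracket: H₀ sin φ sin δ + cos φ cos δ sin H₀ = 2.1312×0.16333×0.95476 + 0.98657×0.29737×0.84705 = 0.332341 + 0.248504 = 0.580845.
Inverse-square distance factor (a/d)² = 1.0242² = 1.048986.
Q̄ = (S₀/π) × 1.048986 × [bracket] = (2531/π) × 1.048986 × 0.580845 = 490.88 W/m².
Daily total = Q̄ × 12.90 h × 3600 s/h = 490.88 × 12.90 × 3600 / 10⁶ = 22.80 MJ/m².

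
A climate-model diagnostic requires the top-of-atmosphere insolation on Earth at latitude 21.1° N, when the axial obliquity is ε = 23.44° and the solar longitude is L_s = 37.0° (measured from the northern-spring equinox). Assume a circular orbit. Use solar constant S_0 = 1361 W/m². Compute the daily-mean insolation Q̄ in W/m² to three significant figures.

Solar declination: sin δ = sin ε · sin L_s = sin 23.44° × sin 37.0° = 0.23940, so δ = +13.851°.
cos h₀ = −tan(+21.1°) tan(+13.851°) = -0.0951, h₀ = 1.6661 rad.
Bracket: h₀ sin ϕ sin δ + cos ϕ cos δ sin h₀ = 1.6661×0.36000×0.23940 + 0.93295×0.97092×0.99546 = 0.143591 + 0.901707 = 1.045298.
Q̄ = (S_0/π) × [bracket] = (1361/π) × 1.045298 = 452.8 W/m².

Q̄ ≈ 453 W/m²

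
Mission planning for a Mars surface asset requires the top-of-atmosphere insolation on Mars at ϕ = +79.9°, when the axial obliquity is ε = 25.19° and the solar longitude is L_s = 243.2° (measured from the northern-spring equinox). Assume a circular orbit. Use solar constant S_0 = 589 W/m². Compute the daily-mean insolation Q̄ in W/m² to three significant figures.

Solar declination: sin δ = sin ε · sin L_s = sin 25.19° × sin 243.2° = -0.37990, so δ = -22.328°.
cos h₀ = −tan(+79.9°) tan(-22.328°) = 2.3056 ≥ 1 ⇒ polar night, h₀ = 0 and Q̄ = 0.

Q̄ ≈ 0.00 W/m²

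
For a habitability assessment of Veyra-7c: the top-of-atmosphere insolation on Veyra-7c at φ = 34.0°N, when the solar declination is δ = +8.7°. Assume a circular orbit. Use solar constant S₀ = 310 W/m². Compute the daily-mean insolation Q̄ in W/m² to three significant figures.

cos H₀ = −tan(+34.0°) tan(+8.700°) = -0.1032, H₀ = 1.6742 rad.
Bracket: H₀ sin φ sin δ + cos φ cos δ sin H₀ = 1.6742×0.55919×0.15126 + 0.82904×0.98849×0.99466 = 0.141609 + 0.815122 = 0.956731.
Q̄ = (S₀/π) × [bracket] = (310/π) × 0.956731 = 94.41 W/m².

Q̄ ≈ 94.4 W/m²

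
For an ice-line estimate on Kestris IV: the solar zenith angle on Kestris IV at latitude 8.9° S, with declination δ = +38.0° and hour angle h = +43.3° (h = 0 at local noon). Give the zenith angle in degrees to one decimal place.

θ_z = 61.9°

cos θ_z = sin φ sin δ + cos φ cos δ cos h = -0.095249 + 0.566588 = 0.471339.
θ_z = arccos(0.471339) = 61.9°.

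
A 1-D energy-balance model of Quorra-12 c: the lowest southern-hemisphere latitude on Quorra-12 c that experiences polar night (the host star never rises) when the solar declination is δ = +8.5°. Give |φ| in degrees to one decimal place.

Polar night requires cos H₀ = −tan φ tan δ ≥ 1, i.e. tan φ tan δ ≤ −1.
The boundary is |tan φ| · |tan δ| = 1, so |φ| = 90° − |δ| = 90° − 8.5° = 81.5° in the southern hemisphere.

|φ| = 81.5°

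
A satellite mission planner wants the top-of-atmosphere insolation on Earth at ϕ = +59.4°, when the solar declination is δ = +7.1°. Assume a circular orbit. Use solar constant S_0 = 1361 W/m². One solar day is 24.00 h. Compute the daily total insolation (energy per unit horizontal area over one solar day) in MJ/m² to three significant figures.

25.6 MJ/m²

cos h₀ = −tan(+59.4°) tan(+7.100°) = -0.2106, h₀ = 1.7830 rad.
Bracket: h₀ sin ϕ sin δ + cos ϕ cos δ sin h₀ = 1.7830×0.86074×0.12360 + 0.50904×0.99233×0.97757 = 0.189689 + 0.493805 = 0.683494.
Q̄ = (S_0/π) × [bracket] = (1361/π) × 0.683494 = 296.10 W/m².
Daily total = Q̄ × 24.00 h × 3600 s/h = 296.10 × 24.00 × 3600 / 10⁶ = 25.58 MJ/m².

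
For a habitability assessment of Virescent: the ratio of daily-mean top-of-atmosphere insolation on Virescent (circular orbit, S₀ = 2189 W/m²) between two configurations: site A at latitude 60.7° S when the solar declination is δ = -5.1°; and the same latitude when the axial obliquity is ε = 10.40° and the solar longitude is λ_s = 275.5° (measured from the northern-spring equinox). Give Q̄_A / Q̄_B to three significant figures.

— Configuration A (φ=-60.7°):
cos H₀ = −tan(-60.7°) tan(-5.100°) = -0.1590, H₀ = 1.7305 rad.
Bracket: H₀ sin φ sin δ + cos φ cos δ sin H₀ = 1.7305×-0.87207×-0.08889 + 0.48938×0.99604×0.98727 = 0.134145 + 0.481237 = 0.615382.
Q̄ = (S₀/π) × [bracket] = (2189/π) × 0.615382 = 428.79 W/m².
— Configuration B (φ=-60.7°):
Solar declination: sin δ = sin ε · sin λ_s = sin 10.40° × sin 275.5° = -0.17969, so δ = -10.352°.
cos H₀ = −tan(-60.7°) tan(-10.352°) = -0.3255, H₀ = 1.9023 rad.
Bracket: H₀ sin φ sin δ + cos φ cos δ sin H₀ = 1.9023×-0.87207×-0.17969 + 0.48938×0.98372×0.94554 = 0.298095 + 0.455195 = 0.753290.
Q̄ = (S₀/π) × [bracket] = (2189/π) × 0.753290 = 524.88 W/m².
Ratio Q̄_A / Q̄_B = 428.79 / 524.88 = 0.8169.

Q̄_A / Q̄_B ≈ 0.817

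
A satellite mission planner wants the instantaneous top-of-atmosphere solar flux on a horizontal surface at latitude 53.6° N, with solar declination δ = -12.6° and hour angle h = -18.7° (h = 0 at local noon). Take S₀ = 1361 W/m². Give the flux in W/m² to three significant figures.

cos θ_z = sin φ sin δ + cos φ cos δ cos h = -0.175582 + 0.548555 = 0.372973.
Flux = S₀ · cos θ_z = 1361 × 0.372973 = 507.6 W/m².

508 W/m²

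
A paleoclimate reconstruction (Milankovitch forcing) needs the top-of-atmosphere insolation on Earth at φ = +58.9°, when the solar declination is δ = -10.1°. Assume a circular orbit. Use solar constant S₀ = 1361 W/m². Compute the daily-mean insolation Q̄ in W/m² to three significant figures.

cos H₀ = −tan(+58.9°) tan(-10.100°) = 0.2953, H₀ = 1.2710 rad.
Bracket: H₀ sin φ sin δ + cos φ cos δ sin H₀ = 1.2710×0.85627×-0.17537 + 0.51653×0.98450×0.95541 = -0.190859 + 0.485849 = 0.294990.
Q̄ = (S₀/π) × [bracket] = (1361/π) × 0.294990 = 127.8 W/m².

Q̄ ≈ 128 W/m²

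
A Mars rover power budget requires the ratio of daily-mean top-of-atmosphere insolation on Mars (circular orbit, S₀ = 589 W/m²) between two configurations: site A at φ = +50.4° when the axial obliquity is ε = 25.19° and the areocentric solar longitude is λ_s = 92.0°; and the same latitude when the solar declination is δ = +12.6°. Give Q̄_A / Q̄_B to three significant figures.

— Configuration A (φ=+50.4°):
sin δ = sin 25.19° × sin 92.0° = 0.42536, so δ = +25.174°.
cos H₀ = −tan(+50.4°) tan(+25.174°) = -0.5681, H₀ = 2.1750 rad.
Bracket: H₀ sin φ sin δ + cos φ cos δ sin H₀ = 2.1750×0.77051×0.42536 + 0.63742×0.90502×0.82294 = 0.712843 + 0.474736 = 1.187579.
Q̄ = (S₀/π) × [bracket] = (589/π) × 1.187579 = 222.65 W/m².
— Configuration B (φ=+50.4°):
cos H₀ = −tan(+50.4°) tan(+12.600°) = -0.2702, H₀ = 1.8444 rad.
Bracket: H₀ sin φ sin δ + cos φ cos δ sin H₀ = 1.8444×0.77051×0.21814 + 0.63742×0.97592×0.96281 = 0.310005 + 0.598936 = 0.908941.
Q̄ = (S₀/π) × [bracket] = (589/π) × 0.908941 = 170.41 W/m².
Ratio Q̄_A / Q̄_B = 222.65 / 170.41 = 1.307.

Q̄_A / Q̄_B ≈ 1.31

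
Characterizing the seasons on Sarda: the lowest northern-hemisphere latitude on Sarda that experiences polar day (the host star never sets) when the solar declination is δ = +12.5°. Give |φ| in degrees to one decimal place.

Polar day requires cos H₀ = −tan φ tan δ ≤ −1, i.e. tan φ tan δ ≥ 1.
The boundary is |tan φ| · |tan δ| = 1, so |φ| = 90° − |δ| = 90° − 12.5° = 77.5° in the northern hemisphere.

|φ| = 77.5°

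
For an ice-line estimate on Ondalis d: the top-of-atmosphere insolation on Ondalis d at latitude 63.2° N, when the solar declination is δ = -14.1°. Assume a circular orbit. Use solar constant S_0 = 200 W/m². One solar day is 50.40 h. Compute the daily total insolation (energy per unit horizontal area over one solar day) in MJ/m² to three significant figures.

cos h₀ = −tan(+63.2°) tan(-14.100°) = 0.4973, h₀ = 1.0504 rad.
Bracket: h₀ sin ϕ sin δ + cos ϕ cos δ sin h₀ = 1.0504×0.89259×-0.24362 + 0.45088×0.96987×0.86760 = -0.228412 + 0.379397 = 0.150985.
Q̄ = (S_0/π) × [bracket] = (200/π) × 0.150985 = 9.6120 W/m².
Daily total = Q̄ × 50.40 h × 3600 s/h = 9.6120 × 50.40 × 3600 / 10⁶ = 1.744 MJ/m².

1.74 MJ/m²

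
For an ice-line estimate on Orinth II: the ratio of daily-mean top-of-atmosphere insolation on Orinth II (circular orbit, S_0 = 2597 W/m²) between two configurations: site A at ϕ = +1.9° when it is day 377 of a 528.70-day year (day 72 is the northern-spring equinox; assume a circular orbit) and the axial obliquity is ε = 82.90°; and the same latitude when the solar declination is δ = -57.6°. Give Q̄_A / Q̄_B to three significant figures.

— Configuration A (ϕ=+1.9°):
Solar longitude: L_s = 360° × (377 − 72)/528.70 = 207.679°.
sin δ = sin 82.90° × sin 207.679° = -0.46096, so δ = -27.449°.
cos h₀ = −tan(+1.9°) tan(-27.449°) = 0.0172, h₀ = 1.5536 rad.
Bracket: h₀ sin ϕ sin δ + cos ϕ cos δ sin h₀ = 1.5536×0.03316×-0.46096 + 0.99945×0.88742×0.99985 = -0.023747 + 0.886799 = 0.863052.
Q̄ = (S_0/π) × [bracket] = (2597/π) × 0.863052 = 713.44 W/m².
— Configuration B (ϕ=+1.9°):
cos h₀ = −tan(+1.9°) tan(-57.600°) = 0.0523, h₀ = 1.5185 rad.
Bracket: h₀ sin ϕ sin δ + cos ϕ cos δ sin h₀ = 1.5185×0.03316×-0.84433 + 0.99945×0.53583×0.99863 = -0.042515 + 0.534802 = 0.492287.
Q̄ = (S_0/π) × [bracket] = (2597/π) × 0.492287 = 406.95 W/m².
Ratio Q̄_A / Q̄_B = 713.44 / 406.95 = 1.753.

Q̄_A / Q̄_B ≈ 1.75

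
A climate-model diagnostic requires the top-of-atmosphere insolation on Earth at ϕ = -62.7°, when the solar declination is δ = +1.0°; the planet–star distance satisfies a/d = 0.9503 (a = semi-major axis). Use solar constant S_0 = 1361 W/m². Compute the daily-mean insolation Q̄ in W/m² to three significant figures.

Q̄ ≈ 170 W/m²

cos h₀ = −tan(-62.7°) tan(+1.000°) = 0.0338, h₀ = 1.5370 rad.
Bracket: h₀ sin ϕ sin δ + cos ϕ cos δ sin h₀ = 1.5370×-0.88862×0.01745 + 0.45865×0.99985×0.99943 = -0.023833 + 0.458320 = 0.434487.
Inverse-square distance factor (a/d)² = 0.9503² = 0.903070.
Q̄ = (S_0/π) × 0.903070 × [bracket] = (1361/π) × 0.903070 × 0.434487 = 170.0 W/m².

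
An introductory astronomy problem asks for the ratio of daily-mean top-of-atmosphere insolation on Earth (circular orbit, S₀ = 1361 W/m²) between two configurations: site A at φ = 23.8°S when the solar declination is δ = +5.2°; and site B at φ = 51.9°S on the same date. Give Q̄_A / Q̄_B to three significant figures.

— Configuration A (φ=-23.8°):
cos H₀ = −tan(-23.8°) tan(+5.200°) = 0.0401, H₀ = 1.5306 rad.
Bracket: H₀ sin φ sin δ + cos φ cos δ sin H₀ = 1.5306×-0.40355×0.09063 + 0.91496×0.99588×0.99919 = -0.055980 + 0.910452 = 0.854472.
Q̄ = (S₀/π) × [bracket] = (1361/π) × 0.854472 = 370.17 W/m².
— Configuration B (φ=-51.9°):
cos H₀ = −tan(-51.9°) tan(+5.200°) = 0.1161, H₀ = 1.4545 rad.
Bracket: H₀ sin φ sin δ + cos φ cos δ sin H₀ = 1.4545×-0.78694×0.09063 + 0.61704×0.99588×0.99324 = -0.103735 + 0.610344 = 0.506609.
Q̄ = (S₀/π) × [bracket] = (1361/π) × 0.506609 = 219.47 W/m².
Ratio Q̄_A / Q̄_B = 370.17 / 219.47 = 1.687.

Q̄_A / Q̄_B ≈ 1.69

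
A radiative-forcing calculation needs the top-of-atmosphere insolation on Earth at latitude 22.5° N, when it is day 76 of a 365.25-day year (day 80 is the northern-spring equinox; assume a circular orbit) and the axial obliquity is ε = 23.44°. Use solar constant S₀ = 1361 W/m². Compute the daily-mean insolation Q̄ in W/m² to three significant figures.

Q̄ ≈ 393 W/m²

Solar longitude: λ_s = 360° × (76 − 80)/365.25 = -3.943°, i.e. -3.943° + 360° = 356.057°.
sin δ = sin 23.44° × sin 356.057° = -0.02735, so δ = -1.567°.
cos H₀ = −tan(+22.5°) tan(-1.567°) = 0.0113, H₀ = 1.5595 rad.
Bracket: H₀ sin φ sin δ + cos φ cos δ sin H₀ = 1.5595×0.38268×-0.02735 + 0.92388×0.99963×0.99994 = -0.016322 + 0.923483 = 0.907161.
Q̄ = (S₀/π) × [bracket] = (1361/π) × 0.907161 = 393.0 W/m².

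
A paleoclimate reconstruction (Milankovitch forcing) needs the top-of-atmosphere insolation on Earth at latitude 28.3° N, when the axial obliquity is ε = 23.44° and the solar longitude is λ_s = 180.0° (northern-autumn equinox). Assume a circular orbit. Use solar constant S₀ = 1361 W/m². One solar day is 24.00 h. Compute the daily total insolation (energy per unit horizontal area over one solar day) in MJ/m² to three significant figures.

33.0 MJ/m²

Solar declination: sin δ = sin ε · sin λ_s = sin 23.44° × sin 180.0° = 0.00000, so δ = +0.000°.
cos H₀ = −tan(+28.3°) tan(+0.000°) = -0.0000, H₀ = 1.5708 rad.
Bracket: H₀ sin φ sin δ + cos φ cos δ sin H₀ = 1.5708×0.47409×0.00000 + 0.88048×1.00000×1.00000 = 0.000000 + 0.880480 = 0.880480.
Q̄ = (S₀/π) × [bracket] = (1361/π) × 0.880480 = 381.44 W/m².
Daily total = Q̄ × 24.00 h × 3600 s/h = 381.44 × 24.00 × 3600 / 10⁶ = 32.96 MJ/m².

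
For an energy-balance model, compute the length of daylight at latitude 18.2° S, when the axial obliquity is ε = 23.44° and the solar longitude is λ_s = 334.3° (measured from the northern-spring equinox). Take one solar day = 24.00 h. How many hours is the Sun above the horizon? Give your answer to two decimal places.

Solar declination: sin δ = sin ε · sin λ_s = sin 23.44° × sin 334.3° = -0.17250, so δ = -9.933°.
cos H₀ = −tan φ · tan δ = −tan(-18.2°) × tan(-9.933°) = -0.0576, so H₀ = 1.6284 rad = 93.30°.
Daylight = 2H₀/(2π) × 24.00 h = (1.6284/π) × 24.00 = 12.44 h.

12.44 h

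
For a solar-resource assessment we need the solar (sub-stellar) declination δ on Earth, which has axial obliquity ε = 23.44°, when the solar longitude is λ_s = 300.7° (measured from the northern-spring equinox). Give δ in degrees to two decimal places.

δ = -20.00°

sin δ = sin ε · sin λ_s = sin 23.44° × sin 300.7° = -0.342039.
δ = arcsin(-0.342039) = -20.00°.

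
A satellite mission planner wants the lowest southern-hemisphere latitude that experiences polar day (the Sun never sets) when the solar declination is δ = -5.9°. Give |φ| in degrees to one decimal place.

|φ| = 84.1°

Polar day requires cos H₀ = −tan φ tan δ ≤ −1, i.e. tan φ tan δ ≥ 1.
The boundary is |tan φ| · |tan δ| = 1, so |φ| = 90° − |δ| = 90° − 5.9° = 84.1° in the southern hemisphere.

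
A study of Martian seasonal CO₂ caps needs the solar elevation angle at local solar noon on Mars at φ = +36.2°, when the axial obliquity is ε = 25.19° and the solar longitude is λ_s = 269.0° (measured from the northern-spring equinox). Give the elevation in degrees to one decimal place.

Solar declination: sin δ = sin ε · sin λ_s = sin 25.19° × sin 269.0° = -0.42556, so δ = -25.186°.
At local noon the hour angle is zero, so the zenith angle equals |φ − δ| = |+36.2° − (-25.186°)| = 61.386°.
Elevation = 90° − 61.386° = 28.6°.

28.6°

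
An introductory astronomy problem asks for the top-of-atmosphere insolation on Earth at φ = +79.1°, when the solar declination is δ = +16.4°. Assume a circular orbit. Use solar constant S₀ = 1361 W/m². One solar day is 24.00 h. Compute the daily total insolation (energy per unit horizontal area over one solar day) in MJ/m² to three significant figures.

cos H₀ = −tan(+79.1°) tan(+16.400°) = -1.5284 ≤ −1 ⇒ polar day, H₀ = π.
Bracket: H₀ sin φ sin δ + cos φ cos δ sin H₀ = 3.1416×0.98196×0.28234 + 0.18910×0.95931×0.00000 = 0.870998 + 0.000000 = 0.870998.
Q̄ = (S₀/π) × [bracket] = (1361/π) × 0.870998 = 377.33 W/m².
Daily total = Q̄ × 24.00 h × 3600 s/h = 377.33 × 24.00 × 3600 / 10⁶ = 32.60 MJ/m².

32.6 MJ/m²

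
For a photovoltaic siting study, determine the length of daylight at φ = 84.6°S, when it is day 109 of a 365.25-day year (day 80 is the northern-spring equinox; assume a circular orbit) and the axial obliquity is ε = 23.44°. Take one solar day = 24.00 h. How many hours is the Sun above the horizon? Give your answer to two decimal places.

0.00 h

Solar longitude: λ_s = 360° × (109 − 80)/365.25 = 28.583°.
sin δ = sin 23.44° × sin 28.583° = 0.19032, so δ = +10.971°.
cos H₀ = −tan φ · tan δ = 2.0508 ≥ 1, so the Sun never rises (polar night) and H₀ = 0.
Daylight = 2H₀/(2π) × 24.00 h = (0.0000/π) × 24.00 = 0.00 h.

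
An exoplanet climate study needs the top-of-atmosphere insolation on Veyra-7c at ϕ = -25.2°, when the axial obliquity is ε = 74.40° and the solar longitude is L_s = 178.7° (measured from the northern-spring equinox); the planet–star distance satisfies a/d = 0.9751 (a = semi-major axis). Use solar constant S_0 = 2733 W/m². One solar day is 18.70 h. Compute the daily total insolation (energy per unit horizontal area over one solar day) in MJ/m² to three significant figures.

49.6 MJ/m²

Solar declination: sin δ = sin ε · sin L_s = sin 74.40° × sin 178.7° = 0.02185, so δ = +1.252°.
cos h₀ = −tan(-25.2°) tan(+1.252°) = 0.0103, h₀ = 1.5605 rad.
Bracket: h₀ sin ϕ sin δ + cos ϕ cos δ sin h₀ = 1.5605×-0.42578×0.02185 + 0.90483×0.99976×0.99995 = -0.014518 + 0.904568 = 0.890050.
Inverse-square distance factor (a/d)² = 0.9751² = 0.950820.
Q̄ = (S_0/π) × 0.950820 × [bracket] = (2733/π) × 0.950820 × 0.890050 = 736.21 W/m².
Daily total = Q̄ × 18.70 h × 3600 s/h = 736.21 × 18.70 × 3600 / 10⁶ = 49.56 MJ/m².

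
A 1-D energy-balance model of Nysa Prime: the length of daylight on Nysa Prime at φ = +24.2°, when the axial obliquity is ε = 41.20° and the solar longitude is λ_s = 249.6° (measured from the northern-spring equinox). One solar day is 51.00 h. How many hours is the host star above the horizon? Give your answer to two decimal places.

19.65 h

Solar declination: sin δ = sin ε · sin λ_s = sin 41.20° × sin 249.6° = -0.61738, so δ = -38.125°.
cos H₀ = −tan φ · tan δ = −tan(+24.2°) × tan(-38.125°) = 0.3527, so H₀ = 1.2103 rad = 69.35°.
Daylight = 2H₀/(2π) × 51.00 h = (1.2103/π) × 51.00 = 19.65 h.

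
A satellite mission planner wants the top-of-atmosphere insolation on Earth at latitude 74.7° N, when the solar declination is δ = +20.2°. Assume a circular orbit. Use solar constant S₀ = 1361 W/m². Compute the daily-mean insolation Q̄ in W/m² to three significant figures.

cos H₀ = −tan(+74.7°) tan(+20.200°) = -1.3449 ≤ −1 ⇒ polar day, H₀ = π.
Bracket: H₀ sin φ sin δ + cos φ cos δ sin H₀ = 3.1416×0.96456×0.34530 + 0.26387×0.93849×0.00000 = 1.046349 + 0.000000 = 1.046349.
Q̄ = (S₀/π) × [bracket] = (1361/π) × 1.046349 = 453.3 W/m².

Q̄ ≈ 453 W/m²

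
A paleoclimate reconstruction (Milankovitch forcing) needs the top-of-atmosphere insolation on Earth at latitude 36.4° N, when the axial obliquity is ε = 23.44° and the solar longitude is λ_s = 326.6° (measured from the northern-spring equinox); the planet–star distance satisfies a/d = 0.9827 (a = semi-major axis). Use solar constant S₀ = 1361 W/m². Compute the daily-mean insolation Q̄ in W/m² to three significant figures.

Solar declination: sin δ = sin ε · sin λ_s = sin 23.44° × sin 326.6° = -0.21897, so δ = -12.649°.
cos H₀ = −tan(+36.4°) tan(-12.649°) = 0.1655, H₀ = 1.4046 rad.
Bracket: H₀ sin φ sin δ + cos φ cos δ sin H₀ = 1.4046×0.59342×-0.21897 + 0.80489×0.97573×0.98622 = -0.182515 + 0.774533 = 0.592018.
Inverse-square distance factor (a/d)² = 0.9827² = 0.965699.
Q̄ = (S₀/π) × 0.965699 × [bracket] = (1361/π) × 0.965699 × 0.592018 = 247.7 W/m².

Q̄ ≈ 248 W/m²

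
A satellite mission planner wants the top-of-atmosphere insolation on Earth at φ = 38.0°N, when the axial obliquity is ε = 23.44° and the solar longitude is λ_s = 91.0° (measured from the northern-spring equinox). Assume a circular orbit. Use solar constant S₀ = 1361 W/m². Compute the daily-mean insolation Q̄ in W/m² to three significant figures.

Q̄ ≈ 498 W/m²

Solar declination: sin δ = sin ε · sin λ_s = sin 23.44° × sin 91.0° = 0.39773, so δ = +23.436°.
cos H₀ = −tan(+38.0°) tan(+23.436°) = -0.3387, H₀ = 1.9163 rad.
Bracket: H₀ sin φ sin δ + cos φ cos δ sin H₀ = 1.9163×0.61566×0.39773 + 0.78801×0.91750×0.94090 = 0.469238 + 0.680270 = 1.149508.
Q̄ = (S₀/π) × [bracket] = (1361/π) × 1.149508 = 498.0 W/m².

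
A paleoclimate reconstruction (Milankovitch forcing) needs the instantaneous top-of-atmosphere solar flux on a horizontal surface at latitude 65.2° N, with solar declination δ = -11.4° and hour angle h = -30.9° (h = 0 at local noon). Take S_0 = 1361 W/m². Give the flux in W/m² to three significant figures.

cos θ_z = sin ϕ sin δ + cos ϕ cos δ cos h = -0.179429 + 0.352816 = 0.173387.
Flux = S_0 · cos θ_z = 1361 × 0.173387 = 236.0 W/m².

236 W/m²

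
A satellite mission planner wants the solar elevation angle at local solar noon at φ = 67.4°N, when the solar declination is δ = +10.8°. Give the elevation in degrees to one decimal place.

33.4°

At local noon the hour angle is zero, so the zenith angle equals |φ − δ| = |+67.4° − (+10.800°)| = 56.600°.
Elevation = 90° − 56.600° = 33.4°.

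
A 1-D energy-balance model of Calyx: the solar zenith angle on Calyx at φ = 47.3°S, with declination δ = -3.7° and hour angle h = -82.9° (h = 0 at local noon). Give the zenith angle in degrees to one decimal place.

θ_z = 82.5°

cos θ_z = sin φ sin δ + cos φ cos δ cos h = 0.047426 + 0.083647 = 0.131073.
θ_z = arccos(0.131073) = 82.5°.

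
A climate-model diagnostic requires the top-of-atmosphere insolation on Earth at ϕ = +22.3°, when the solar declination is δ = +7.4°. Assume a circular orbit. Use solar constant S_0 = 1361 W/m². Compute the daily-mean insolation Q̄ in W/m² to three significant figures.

Q̄ ≈ 431 W/m²

cos h₀ = −tan(+22.3°) tan(+7.400°) = -0.0533, h₀ = 1.6241 rad.
Bracket: h₀ sin ϕ sin δ + cos ϕ cos δ sin h₀ = 1.6241×0.37946×0.12880 + 0.92521×0.99167×0.99858 = 0.079377 + 0.916200 = 0.995577.
Q̄ = (S_0/π) × [bracket] = (1361/π) × 0.995577 = 431.3 W/m².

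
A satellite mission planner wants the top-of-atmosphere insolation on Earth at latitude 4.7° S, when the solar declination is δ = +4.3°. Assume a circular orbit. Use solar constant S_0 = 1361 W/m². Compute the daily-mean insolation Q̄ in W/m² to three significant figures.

Q̄ ≈ 426 W/m²

cos h₀ = −tan(-4.7°) tan(+4.300°) = 0.0062, h₀ = 1.5646 rad.
Bracket: h₀ sin ϕ sin δ + cos ϕ cos δ sin h₀ = 1.5646×-0.08194×0.07498 + 0.99664×0.99719×0.99998 = -0.009613 + 0.993820 = 0.984207.
Q̄ = (S_0/π) × [bracket] = (1361/π) × 0.984207 = 426.4 W/m².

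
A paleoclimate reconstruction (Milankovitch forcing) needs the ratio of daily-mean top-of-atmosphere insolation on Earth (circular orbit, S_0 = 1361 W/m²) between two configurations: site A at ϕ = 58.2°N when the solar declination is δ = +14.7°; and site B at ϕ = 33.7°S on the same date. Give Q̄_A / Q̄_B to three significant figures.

Q̄_A / Q̄_B ≈ 1.50

— Configuration A (ϕ=+58.2°):
cos h₀ = −tan(+58.2°) tan(+14.700°) = -0.4231, h₀ = 2.0077 rad.
Bracket: h₀ sin ϕ sin δ + cos ϕ cos δ sin h₀ = 2.0077×0.84989×0.25376 + 0.52696×0.96727×0.90607 = 0.432997 + 0.461835 = 0.894832.
Q̄ = (S_0/π) × [bracket] = (1361/π) × 0.894832 = 387.66 W/m².
— Configuration B (ϕ=-33.7°):
cos h₀ = −tan(-33.7°) tan(+14.700°) = 0.1750, h₀ = 1.3949 rad.
Bracket: h₀ sin ϕ sin δ + cos ϕ cos δ sin h₀ = 1.3949×-0.55484×0.25376 + 0.83195×0.96727×0.98458 = -0.196397 + 0.792311 = 0.595914.
Q̄ = (S_0/π) × [bracket] = (1361/π) × 0.595914 = 258.16 W/m².
Ratio Q̄_A / Q̄_B = 387.66 / 258.16 = 1.502.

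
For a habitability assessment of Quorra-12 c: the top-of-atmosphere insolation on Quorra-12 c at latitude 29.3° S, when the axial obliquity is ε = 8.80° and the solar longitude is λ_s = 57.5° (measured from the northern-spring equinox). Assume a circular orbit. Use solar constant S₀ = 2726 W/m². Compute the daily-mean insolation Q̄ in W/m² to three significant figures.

Solar declination: sin δ = sin ε · sin λ_s = sin 8.80° × sin 57.5° = 0.12903, so δ = +7.413°.
cos H₀ = −tan(-29.3°) tan(+7.413°) = 0.0730, H₀ = 1.4977 rad.
Bracket: H₀ sin φ sin δ + cos φ cos δ sin H₀ = 1.4977×-0.48938×0.12903 + 0.87207×0.99164×0.99733 = -0.094572 + 0.862471 = 0.767899.
Q̄ = (S₀/π) × [bracket] = (2726/π) × 0.767899 = 666.3 W/m².

Q̄ ≈ 666 W/m²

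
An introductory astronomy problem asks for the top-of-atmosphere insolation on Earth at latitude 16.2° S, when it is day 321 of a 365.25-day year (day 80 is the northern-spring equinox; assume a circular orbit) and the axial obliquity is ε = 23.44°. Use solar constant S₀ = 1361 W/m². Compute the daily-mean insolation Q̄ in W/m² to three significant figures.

Solar longitude: λ_s = 360° × (321 − 80)/365.25 = 237.536°.
sin δ = sin 23.44° × sin 237.536° = -0.33563, so δ = -19.611°.
cos H₀ = −tan(-16.2°) tan(-19.611°) = -0.1035, H₀ = 1.6745 rad.
Bracket: H₀ sin φ sin δ + cos φ cos δ sin H₀ = 1.6745×-0.27899×-0.33563 + 0.96029×0.94200×0.99463 = 0.156796 + 0.899736 = 1.056532.
Q̄ = (S₀/π) × [bracket] = (1361/π) × 1.056532 = 457.7 W/m².

Q̄ ≈ 458 W/m²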